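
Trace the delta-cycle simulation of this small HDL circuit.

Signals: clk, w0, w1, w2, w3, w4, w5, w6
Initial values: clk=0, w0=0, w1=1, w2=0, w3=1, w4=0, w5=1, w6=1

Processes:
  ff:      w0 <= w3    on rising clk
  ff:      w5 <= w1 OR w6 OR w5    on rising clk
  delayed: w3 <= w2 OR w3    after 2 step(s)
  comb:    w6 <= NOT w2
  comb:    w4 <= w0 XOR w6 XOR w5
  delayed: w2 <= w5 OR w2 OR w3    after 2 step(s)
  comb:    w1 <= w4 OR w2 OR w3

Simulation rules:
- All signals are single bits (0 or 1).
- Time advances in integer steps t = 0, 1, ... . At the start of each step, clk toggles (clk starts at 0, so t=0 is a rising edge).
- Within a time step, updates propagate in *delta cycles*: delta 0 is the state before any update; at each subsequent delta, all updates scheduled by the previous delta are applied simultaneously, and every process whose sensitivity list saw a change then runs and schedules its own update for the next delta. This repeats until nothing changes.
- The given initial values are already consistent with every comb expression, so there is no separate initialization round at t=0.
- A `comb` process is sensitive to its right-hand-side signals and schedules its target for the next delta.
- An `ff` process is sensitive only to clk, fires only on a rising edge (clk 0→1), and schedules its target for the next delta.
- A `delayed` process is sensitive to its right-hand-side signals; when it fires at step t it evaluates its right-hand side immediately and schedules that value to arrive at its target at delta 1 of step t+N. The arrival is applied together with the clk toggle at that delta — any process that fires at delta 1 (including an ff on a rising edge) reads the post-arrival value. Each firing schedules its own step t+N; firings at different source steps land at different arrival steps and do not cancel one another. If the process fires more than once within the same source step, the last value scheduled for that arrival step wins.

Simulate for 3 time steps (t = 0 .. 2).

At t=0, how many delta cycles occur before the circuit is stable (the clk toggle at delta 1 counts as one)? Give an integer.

[bits: w2,w3,w6,w1,clk,w0,w5,w4]
t=0: Δ0=01110010 Δ1=01111010 Δ2=01111110 Δ3=01111111 | 3Δ
t=1: Δ0=01111111 Δ1=01110111 | 1Δ
t=2: Δ0=01110111 Δ1=01111111 | 1Δ

3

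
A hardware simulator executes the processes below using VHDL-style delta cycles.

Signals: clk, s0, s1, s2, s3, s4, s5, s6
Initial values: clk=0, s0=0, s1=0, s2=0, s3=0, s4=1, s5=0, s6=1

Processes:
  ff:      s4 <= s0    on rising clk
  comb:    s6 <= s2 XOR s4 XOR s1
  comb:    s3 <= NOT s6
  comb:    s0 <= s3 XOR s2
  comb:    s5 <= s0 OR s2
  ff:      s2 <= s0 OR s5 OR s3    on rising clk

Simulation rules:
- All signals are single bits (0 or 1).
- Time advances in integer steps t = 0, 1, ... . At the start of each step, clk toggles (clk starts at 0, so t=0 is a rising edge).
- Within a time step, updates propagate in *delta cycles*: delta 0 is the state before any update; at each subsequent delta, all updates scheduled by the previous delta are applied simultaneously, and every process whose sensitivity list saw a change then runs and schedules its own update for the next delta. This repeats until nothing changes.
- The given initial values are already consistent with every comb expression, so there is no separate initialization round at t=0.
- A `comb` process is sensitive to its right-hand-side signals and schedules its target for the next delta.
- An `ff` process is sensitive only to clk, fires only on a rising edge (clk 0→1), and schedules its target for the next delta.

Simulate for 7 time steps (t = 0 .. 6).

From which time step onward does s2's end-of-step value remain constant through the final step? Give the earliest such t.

[bits: s3,s5,s4,s0,s6,clk,s1,s2]
t=0: Δ0=00101000 Δ1=00101100 Δ2=00001100 Δ3=00000100 Δ4=10000100 Δ5=10010100 Δ6=11010100 | 6Δ
t=1: Δ0=11010100 Δ1=11010000 | 1Δ
t=2: Δ0=11010000 Δ1=11010100 Δ2=11110101 Δ3=11100101 | 3Δ
t=3: Δ0=11100101 Δ1=11100001 | 1Δ
t=4: Δ0=11100001 Δ1=11100101 Δ2=11000101 Δ3=11001101 Δ4=01001101 Δ5=01011101 | 5Δ
t=5: Δ0=01011101 Δ1=01011001 | 1Δ
t=6: Δ0=01011001 Δ1=01011101 Δ2=01111101 Δ3=01110101 Δ4=11110101 Δ5=11100101 | 5Δ

2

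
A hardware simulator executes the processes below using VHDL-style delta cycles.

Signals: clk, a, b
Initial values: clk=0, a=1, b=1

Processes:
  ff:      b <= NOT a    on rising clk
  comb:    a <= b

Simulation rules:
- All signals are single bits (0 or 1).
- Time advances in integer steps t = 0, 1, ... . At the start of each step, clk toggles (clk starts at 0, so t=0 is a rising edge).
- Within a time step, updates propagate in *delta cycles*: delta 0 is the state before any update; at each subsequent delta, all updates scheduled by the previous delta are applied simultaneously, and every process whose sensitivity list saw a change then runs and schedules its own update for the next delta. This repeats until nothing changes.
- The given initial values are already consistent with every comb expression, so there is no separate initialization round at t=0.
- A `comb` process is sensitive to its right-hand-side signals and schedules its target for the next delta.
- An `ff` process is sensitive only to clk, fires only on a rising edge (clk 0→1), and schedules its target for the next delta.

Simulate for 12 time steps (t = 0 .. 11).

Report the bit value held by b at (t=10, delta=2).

[bits: a,clk,b]
t=0: Δ0=101 Δ1=111 Δ2=110 Δ3=010 | 3Δ
t=1: Δ0=010 Δ1=000 | 1Δ
t=2: Δ0=000 Δ1=010 Δ2=011 Δ3=111 | 3Δ
t=3: Δ0=111 Δ1=101 | 1Δ
t=4: Δ0=101 Δ1=111 Δ2=110 Δ3=010 | 3Δ
t=5: Δ0=010 Δ1=000 | 1Δ
t=6: Δ0=000 Δ1=010 Δ2=011 Δ3=111 | 3Δ
t=7: Δ0=111 Δ1=101 | 1Δ
t=8: Δ0=101 Δ1=111 Δ2=110 Δ3=010 | 3Δ
t=9: Δ0=010 Δ1=000 | 1Δ
t=10: Δ0=000 Δ1=010 Δ2=011 Δ3=111 | 3Δ
t=11: Δ0=111 Δ1=101 | 1Δ

1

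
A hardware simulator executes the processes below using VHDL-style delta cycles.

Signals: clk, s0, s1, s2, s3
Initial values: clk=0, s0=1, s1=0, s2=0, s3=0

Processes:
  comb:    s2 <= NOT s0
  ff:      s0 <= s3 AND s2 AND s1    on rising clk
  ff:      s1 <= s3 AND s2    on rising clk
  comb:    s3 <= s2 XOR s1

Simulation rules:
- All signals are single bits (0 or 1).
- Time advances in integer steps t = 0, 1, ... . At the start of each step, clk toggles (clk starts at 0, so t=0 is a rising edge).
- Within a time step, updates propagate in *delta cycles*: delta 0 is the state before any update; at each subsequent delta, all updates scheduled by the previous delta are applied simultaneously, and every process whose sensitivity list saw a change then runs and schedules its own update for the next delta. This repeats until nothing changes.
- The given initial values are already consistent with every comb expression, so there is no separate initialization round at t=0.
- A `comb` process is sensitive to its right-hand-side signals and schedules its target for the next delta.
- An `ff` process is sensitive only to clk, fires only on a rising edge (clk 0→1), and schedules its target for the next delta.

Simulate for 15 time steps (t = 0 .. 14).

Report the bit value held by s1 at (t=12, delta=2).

t0.Δ0 clk=0 s3=0 s1=0 s2=0 s0=1
t0.Δ1 clk=1 s3=0 s1=0 s2=0 s0=1
t0.Δ2 clk=1 s3=0 s1=0 s2=0 s0=0
t0.Δ3 clk=1 s3=0 s1=0 s2=1 s0=0
t0.Δ4 clk=1 s3=1 s1=0 s2=1 s0=0
t1.Δ0 clk=1 s3=1 s1=0 s2=1 s0=0
t1.Δ1 clk=0 s3=1 s1=0 s2=1 s0=0
t2.Δ0 clk=0 s3=1 s1=0 s2=1 s0=0
t2.Δ1 clk=1 s3=1 s1=0 s2=1 s0=0
t2.Δ2 clk=1 s3=1 s1=1 s2=1 s0=0
t2.Δ3 clk=1 s3=0 s1=1 s2=1 s0=0
t3.Δ0 clk=1 s3=0 s1=1 s2=1 s0=0
t3.Δ1 clk=0 s3=0 s1=1 s2=1 s0=0
t4.Δ0 clk=0 s3=0 s1=1 s2=1 s0=0
t4.Δ1 clk=1 s3=0 s1=1 s2=1 s0=0
t4.Δ2 clk=1 s3=0 s1=0 s2=1 s0=0
t4.Δ3 clk=1 s3=1 s1=0 s2=1 s0=0
t5.Δ0 clk=1 s3=1 s1=0 s2=1 s0=0
t5.Δ1 clk=0 s3=1 s1=0 s2=1 s0=0
t6.Δ0 clk=0 s3=1 s1=0 s2=1 s0=0
t6.Δ1 clk=1 s3=1 s1=0 s2=1 s0=0
t6.Δ2 clk=1 s3=1 s1=1 s2=1 s0=0
t6.Δ3 clk=1 s3=0 s1=1 s2=1 s0=0
t7.Δ0 clk=1 s3=0 s1=1 s2=1 s0=0
t7.Δ1 clk=0 s3=0 s1=1 s2=1 s0=0
t8.Δ0 clk=0 s3=0 s1=1 s2=1 s0=0
t8.Δ1 clk=1 s3=0 s1=1 s2=1 s0=0
t8.Δ2 clk=1 s3=0 s1=0 s2=1 s0=0
t8.Δ3 clk=1 s3=1 s1=0 s2=1 s0=0
t9.Δ0 clk=1 s3=1 s1=0 s2=1 s0=0
t9.Δ1 clk=0 s3=1 s1=0 s2=1 s0=0
t10.Δ0 clk=0 s3=1 s1=0 s2=1 s0=0
t10.Δ1 clk=1 s3=1 s1=0 s2=1 s0=0
t10.Δ2 clk=1 s3=1 s1=1 s2=1 s0=0
t10.Δ3 clk=1 s3=0 s1=1 s2=1 s0=0
t11.Δ0 clk=1 s3=0 s1=1 s2=1 s0=0
t11.Δ1 clk=0 s3=0 s1=1 s2=1 s0=0
t12.Δ0 clk=0 s3=0 s1=1 s2=1 s0=0
t12.Δ1 clk=1 s3=0 s1=1 s2=1 s0=0
t12.Δ2 clk=1 s3=0 s1=0 s2=1 s0=0
t12.Δ3 clk=1 s3=1 s1=0 s2=1 s0=0
t13.Δ0 clk=1 s3=1 s1=0 s2=1 s0=0
t13.Δ1 clk=0 s3=1 s1=0 s2=1 s0=0
t14.Δ0 clk=0 s3=1 s1=0 s2=1 s0=0
t14.Δ1 clk=1 s3=1 s1=0 s2=1 s0=0
t14.Δ2 clk=1 s3=1 s1=1 s2=1 s0=0
t14.Δ3 clk=1 s3=0 s1=1 s2=1 s0=0

0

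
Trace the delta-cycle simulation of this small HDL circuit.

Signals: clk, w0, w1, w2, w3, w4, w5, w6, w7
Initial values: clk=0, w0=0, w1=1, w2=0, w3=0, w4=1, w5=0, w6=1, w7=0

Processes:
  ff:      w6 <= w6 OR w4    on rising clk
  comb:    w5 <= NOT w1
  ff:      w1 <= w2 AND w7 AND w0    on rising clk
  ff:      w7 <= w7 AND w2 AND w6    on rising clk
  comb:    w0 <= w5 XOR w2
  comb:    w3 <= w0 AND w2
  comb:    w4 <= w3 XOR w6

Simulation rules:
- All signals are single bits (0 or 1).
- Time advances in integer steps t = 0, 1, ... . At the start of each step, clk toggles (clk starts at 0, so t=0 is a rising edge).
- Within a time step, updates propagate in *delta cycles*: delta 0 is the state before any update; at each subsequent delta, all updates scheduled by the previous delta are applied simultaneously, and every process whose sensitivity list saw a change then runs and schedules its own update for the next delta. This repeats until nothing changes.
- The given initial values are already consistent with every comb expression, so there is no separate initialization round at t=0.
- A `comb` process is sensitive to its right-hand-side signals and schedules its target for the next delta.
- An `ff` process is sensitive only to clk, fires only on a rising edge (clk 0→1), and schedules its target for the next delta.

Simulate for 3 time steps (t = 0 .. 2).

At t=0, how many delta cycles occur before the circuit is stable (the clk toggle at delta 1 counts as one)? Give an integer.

4

t=0 Δ0: w5=0 w0=0 w4=1 w6=1 w2=0 clk=0 w7=0 w3=0 w1=1
  Δ1: clk:0→1
  Δ2: w1:1→0
  Δ3: w5:0→1
  Δ4: w0:0→1
  (4Δ to stable)
t=1 Δ0: w5=1 w0=1 w4=1 w6=1 w2=0 clk=1 w7=0 w3=0 w1=0
  Δ1: clk:1→0
  (1Δ to stable)
t=2 Δ0: w5=1 w0=1 w4=1 w6=1 w2=0 clk=0 w7=0 w3=0 w1=0
  Δ1: clk:0→1
  (1Δ to stable)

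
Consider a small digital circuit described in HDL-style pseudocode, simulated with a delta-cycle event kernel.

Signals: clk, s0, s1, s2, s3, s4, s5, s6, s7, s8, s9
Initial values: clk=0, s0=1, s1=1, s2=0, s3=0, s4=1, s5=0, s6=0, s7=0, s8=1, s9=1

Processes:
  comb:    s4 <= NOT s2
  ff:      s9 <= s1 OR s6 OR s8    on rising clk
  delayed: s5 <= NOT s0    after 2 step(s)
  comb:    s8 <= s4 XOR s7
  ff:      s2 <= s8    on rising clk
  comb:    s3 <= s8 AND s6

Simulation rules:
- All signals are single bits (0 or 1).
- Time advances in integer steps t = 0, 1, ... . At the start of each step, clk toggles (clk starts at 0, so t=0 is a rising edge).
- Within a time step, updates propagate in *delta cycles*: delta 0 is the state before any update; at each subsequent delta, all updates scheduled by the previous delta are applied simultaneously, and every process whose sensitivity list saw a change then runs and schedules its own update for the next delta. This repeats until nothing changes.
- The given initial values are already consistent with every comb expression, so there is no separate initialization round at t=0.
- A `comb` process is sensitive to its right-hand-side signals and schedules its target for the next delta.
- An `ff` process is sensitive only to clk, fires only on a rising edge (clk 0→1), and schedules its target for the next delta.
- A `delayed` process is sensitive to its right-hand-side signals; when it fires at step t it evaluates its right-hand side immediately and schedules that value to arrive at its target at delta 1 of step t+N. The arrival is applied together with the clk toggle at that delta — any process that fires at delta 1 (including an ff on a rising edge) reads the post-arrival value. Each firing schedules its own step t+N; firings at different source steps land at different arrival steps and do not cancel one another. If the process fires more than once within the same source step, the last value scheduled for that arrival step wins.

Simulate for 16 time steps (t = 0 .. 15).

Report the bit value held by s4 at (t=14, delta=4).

t=0 Δ0: s0=1 s1=1 s5=0 s3=0 clk=0 s4=1 s6=0 s9=1 s2=0 s7=0 s8=1
  Δ1: clk:0→1
  Δ2: s2:0→1
  Δ3: s4:1→0
  Δ4: s8:1→0
  (4Δ to stable)
t=1 Δ0: s0=1 s1=1 s5=0 s3=0 clk=1 s4=0 s6=0 s9=1 s2=1 s7=0 s8=0
  Δ1: clk:1→0
  (1Δ to stable)
t=2 Δ0: s0=1 s1=1 s5=0 s3=0 clk=0 s4=0 s6=0 s9=1 s2=1 s7=0 s8=0
  Δ1: clk:0→1
  Δ2: s2:1→0
  Δ3: s4:0→1
  Δ4: s8:0→1
  (4Δ to stable)
t=3 Δ0: s0=1 s1=1 s5=0 s3=0 clk=1 s4=1 s6=0 s9=1 s2=0 s7=0 s8=1
  Δ1: clk:1→0
  (1Δ to stable)
t=4 Δ0: s0=1 s1=1 s5=0 s3=0 clk=0 s4=1 s6=0 s9=1 s2=0 s7=0 s8=1
  Δ1: clk:0→1
  Δ2: s2:0→1
  Δ3: s4:1→0
  Δ4: s8:1→0
  (4Δ to stable)
t=5 Δ0: s0=1 s1=1 s5=0 s3=0 clk=1 s4=0 s6=0 s9=1 s2=1 s7=0 s8=0
  Δ1: clk:1→0
  (1Δ to stable)
t=6 Δ0: s0=1 s1=1 s5=0 s3=0 clk=0 s4=0 s6=0 s9=1 s2=1 s7=0 s8=0
  Δ1: clk:0→1
  Δ2: s2:1→0
  Δ3: s4:0→1
  Δ4: s8:0→1
  (4Δ to stable)
t=7 Δ0: s0=1 s1=1 s5=0 s3=0 clk=1 s4=1 s6=0 s9=1 s2=0 s7=0 s8=1
  Δ1: clk:1→0
  (1Δ to stable)
t=8 Δ0: s0=1 s1=1 s5=0 s3=0 clk=0 s4=1 s6=0 s9=1 s2=0 s7=0 s8=1
  Δ1: clk:0→1
  Δ2: s2:0→1
  Δ3: s4:1→0
  Δ4: s8:1→0
  (4Δ to stable)
t=9 Δ0: s0=1 s1=1 s5=0 s3=0 clk=1 s4=0 s6=0 s9=1 s2=1 s7=0 s8=0
  Δ1: clk:1→0
  (1Δ to stable)
t=10 Δ0: s0=1 s1=1 s5=0 s3=0 clk=0 s4=0 s6=0 s9=1 s2=1 s7=0 s8=0
  Δ1: clk:0→1
  Δ2: s2:1→0
  Δ3: s4:0→1
  Δ4: s8:0→1
  (4Δ to stable)
t=11 Δ0: s0=1 s1=1 s5=0 s3=0 clk=1 s4=1 s6=0 s9=1 s2=0 s7=0 s8=1
  Δ1: clk:1→0
  (1Δ to stable)
t=12 Δ0: s0=1 s1=1 s5=0 s3=0 clk=0 s4=1 s6=0 s9=1 s2=0 s7=0 s8=1
  Δ1: clk:0→1
  Δ2: s2:0→1
  Δ3: s4:1→0
  Δ4: s8:1→0
  (4Δ to stable)
t=13 Δ0: s0=1 s1=1 s5=0 s3=0 clk=1 s4=0 s6=0 s9=1 s2=1 s7=0 s8=0
  Δ1: clk:1→0
  (1Δ to stable)
t=14 Δ0: s0=1 s1=1 s5=0 s3=0 clk=0 s4=0 s6=0 s9=1 s2=1 s7=0 s8=0
  Δ1: clk:0→1
  Δ2: s2:1→0
  Δ3: s4:0→1
  Δ4: s8:0→1
  (4Δ to stable)
t=15 Δ0: s0=1 s1=1 s5=0 s3=0 clk=1 s4=1 s6=0 s9=1 s2=0 s7=0 s8=1
  Δ1: clk:1→0
  (1Δ to stable)

1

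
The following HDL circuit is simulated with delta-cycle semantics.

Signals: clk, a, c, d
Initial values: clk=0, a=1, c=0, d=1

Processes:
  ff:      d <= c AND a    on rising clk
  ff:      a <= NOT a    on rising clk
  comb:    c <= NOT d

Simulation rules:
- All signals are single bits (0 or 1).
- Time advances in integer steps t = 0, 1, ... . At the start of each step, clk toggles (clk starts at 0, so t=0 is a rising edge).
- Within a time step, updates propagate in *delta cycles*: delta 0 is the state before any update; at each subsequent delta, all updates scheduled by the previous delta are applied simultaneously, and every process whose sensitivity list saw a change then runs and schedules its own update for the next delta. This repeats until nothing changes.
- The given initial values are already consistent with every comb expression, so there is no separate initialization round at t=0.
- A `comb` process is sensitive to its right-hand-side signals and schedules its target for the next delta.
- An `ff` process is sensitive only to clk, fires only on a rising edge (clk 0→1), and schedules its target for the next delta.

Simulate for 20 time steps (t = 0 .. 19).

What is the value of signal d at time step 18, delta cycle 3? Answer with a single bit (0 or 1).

0

t=0 Δ0: a=1 c=0 d=1 clk=0
  Δ1: clk:0→1
  Δ2: a:1→0, d:1→0
  Δ3: c:0→1
  (3Δ to stable)
t=1 Δ0: a=0 c=1 d=0 clk=1
  Δ1: clk:1→0
  (1Δ to stable)
t=2 Δ0: a=0 c=1 d=0 clk=0
  Δ1: clk:0→1
  Δ2: a:0→1
  (2Δ to stable)
t=3 Δ0: a=1 c=1 d=0 clk=1
  Δ1: clk:1→0
  (1Δ to stable)
t=4 Δ0: a=1 c=1 d=0 clk=0
  Δ1: clk:0→1
  Δ2: a:1→0, d:0→1
  Δ3: c:1→0
  (3Δ to stable)
t=5 Δ0: a=0 c=0 d=1 clk=1
  Δ1: clk:1→0
  (1Δ to stable)
t=6 Δ0: a=0 c=0 d=1 clk=0
  Δ1: clk:0→1
  Δ2: a:0→1, d:1→0
  Δ3: c:0→1
  (3Δ to stable)
t=7 Δ0: a=1 c=1 d=0 clk=1
  Δ1: clk:1→0
  (1Δ to stable)
t=8 Δ0: a=1 c=1 d=0 clk=0
  Δ1: clk:0→1
  Δ2: a:1→0, d:0→1
  Δ3: c:1→0
  (3Δ to stable)
t=9 Δ0: a=0 c=0 d=1 clk=1
  Δ1: clk:1→0
  (1Δ to stable)
t=10 Δ0: a=0 c=0 d=1 clk=0
  Δ1: clk:0→1
  Δ2: a:0→1, d:1→0
  Δ3: c:0→1
  (3Δ to stable)
t=11 Δ0: a=1 c=1 d=0 clk=1
  Δ1: clk:1→0
  (1Δ to stable)
t=12 Δ0: a=1 c=1 d=0 clk=0
  Δ1: clk:0→1
  Δ2: a:1→0, d:0→1
  Δ3: c:1→0
  (3Δ to stable)
t=13 Δ0: a=0 c=0 d=1 clk=1
  Δ1: clk:1→0
  (1Δ to stable)
t=14 Δ0: a=0 c=0 d=1 clk=0
  Δ1: clk:0→1
  Δ2: a:0→1, d:1→0
  Δ3: c:0→1
  (3Δ to stable)
t=15 Δ0: a=1 c=1 d=0 clk=1
  Δ1: clk:1→0
  (1Δ to stable)
t=16 Δ0: a=1 c=1 d=0 clk=0
  Δ1: clk:0→1
  Δ2: a:1→0, d:0→1
  Δ3: c:1→0
  (3Δ to stable)
t=17 Δ0: a=0 c=0 d=1 clk=1
  Δ1: clk:1→0
  (1Δ to stable)
t=18 Δ0: a=0 c=0 d=1 clk=0
  Δ1: clk:0→1
  Δ2: a:0→1, d:1→0
  Δ3: c:0→1
  (3Δ to stable)
t=19 Δ0: a=1 c=1 d=0 clk=1
  Δ1: clk:1→0
  (1Δ to stable)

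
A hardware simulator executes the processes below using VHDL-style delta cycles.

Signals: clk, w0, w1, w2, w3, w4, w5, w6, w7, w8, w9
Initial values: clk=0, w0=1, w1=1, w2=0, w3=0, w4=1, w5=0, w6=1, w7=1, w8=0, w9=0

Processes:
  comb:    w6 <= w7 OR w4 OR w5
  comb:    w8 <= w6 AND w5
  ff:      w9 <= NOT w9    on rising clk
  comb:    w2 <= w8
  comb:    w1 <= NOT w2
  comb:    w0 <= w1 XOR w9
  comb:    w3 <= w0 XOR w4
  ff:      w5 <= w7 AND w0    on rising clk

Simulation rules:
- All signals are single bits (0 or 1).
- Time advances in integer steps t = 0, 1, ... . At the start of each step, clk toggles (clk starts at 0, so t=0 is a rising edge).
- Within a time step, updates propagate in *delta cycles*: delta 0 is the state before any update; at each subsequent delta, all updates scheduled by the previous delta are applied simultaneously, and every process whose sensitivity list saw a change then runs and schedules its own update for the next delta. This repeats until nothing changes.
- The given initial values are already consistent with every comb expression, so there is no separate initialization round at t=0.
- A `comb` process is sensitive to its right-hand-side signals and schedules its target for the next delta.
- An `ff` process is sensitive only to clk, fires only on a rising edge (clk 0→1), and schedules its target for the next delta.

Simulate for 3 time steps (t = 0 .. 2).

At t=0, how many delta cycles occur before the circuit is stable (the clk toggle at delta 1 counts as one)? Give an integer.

7

t=0 Δ0: clk=0 w7=1 w1=1 w4=1 w6=1 w2=0 w0=1 w8=0 w5=0 w3=0 w9=0
  Δ1: clk:0→1
  Δ2: w5:0→1, w9:0→1
  Δ3: w0:1→0, w8:0→1
  Δ4: w2:0→1, w3:0→1
  Δ5: w1:1→0
  Δ6: w0:0→1
  Δ7: w3:1→0
  (7Δ to stable)
t=1 Δ0: clk=1 w7=1 w1=0 w4=1 w6=1 w2=1 w0=1 w8=1 w5=1 w3=0 w9=1
  Δ1: clk:1→0
  (1Δ to stable)
t=2 Δ0: clk=0 w7=1 w1=0 w4=1 w6=1 w2=1 w0=1 w8=1 w5=1 w3=0 w9=1
  Δ1: clk:0→1
  Δ2: w9:1→0
  Δ3: w0:1→0
  Δ4: w3:0→1
  (4Δ to stable)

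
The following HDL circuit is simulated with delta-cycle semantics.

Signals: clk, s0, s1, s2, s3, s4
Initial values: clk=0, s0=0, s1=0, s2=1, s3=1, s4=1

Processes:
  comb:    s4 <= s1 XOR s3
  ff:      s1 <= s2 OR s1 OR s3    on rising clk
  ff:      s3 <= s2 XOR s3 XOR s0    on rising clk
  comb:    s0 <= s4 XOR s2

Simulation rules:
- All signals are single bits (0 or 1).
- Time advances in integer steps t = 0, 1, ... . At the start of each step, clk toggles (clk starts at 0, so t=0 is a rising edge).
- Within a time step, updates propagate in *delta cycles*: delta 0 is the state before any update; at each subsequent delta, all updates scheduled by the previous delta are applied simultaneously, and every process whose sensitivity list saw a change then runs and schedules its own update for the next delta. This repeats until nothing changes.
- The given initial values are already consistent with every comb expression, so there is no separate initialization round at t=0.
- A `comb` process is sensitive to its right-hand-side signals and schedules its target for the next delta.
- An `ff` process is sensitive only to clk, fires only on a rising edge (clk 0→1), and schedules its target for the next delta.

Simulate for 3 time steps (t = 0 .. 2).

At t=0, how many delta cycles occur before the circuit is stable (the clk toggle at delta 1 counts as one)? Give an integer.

2

t0.Δ0 s4=1 s0=0 s1=0 s2=1 s3=1 clk=0
t0.Δ1 s4=1 s0=0 s1=0 s2=1 s3=1 clk=1
t0.Δ2 s4=1 s0=0 s1=1 s2=1 s3=0 clk=1
t1.Δ0 s4=1 s0=0 s1=1 s2=1 s3=0 clk=1
t1.Δ1 s4=1 s0=0 s1=1 s2=1 s3=0 clk=0
t2.Δ0 s4=1 s0=0 s1=1 s2=1 s3=0 clk=0
t2.Δ1 s4=1 s0=0 s1=1 s2=1 s3=0 clk=1
t2.Δ2 s4=1 s0=0 s1=1 s2=1 s3=1 clk=1
t2.Δ3 s4=0 s0=0 s1=1 s2=1 s3=1 clk=1
t2.Δ4 s4=0 s0=1 s1=1 s2=1 s3=1 clk=1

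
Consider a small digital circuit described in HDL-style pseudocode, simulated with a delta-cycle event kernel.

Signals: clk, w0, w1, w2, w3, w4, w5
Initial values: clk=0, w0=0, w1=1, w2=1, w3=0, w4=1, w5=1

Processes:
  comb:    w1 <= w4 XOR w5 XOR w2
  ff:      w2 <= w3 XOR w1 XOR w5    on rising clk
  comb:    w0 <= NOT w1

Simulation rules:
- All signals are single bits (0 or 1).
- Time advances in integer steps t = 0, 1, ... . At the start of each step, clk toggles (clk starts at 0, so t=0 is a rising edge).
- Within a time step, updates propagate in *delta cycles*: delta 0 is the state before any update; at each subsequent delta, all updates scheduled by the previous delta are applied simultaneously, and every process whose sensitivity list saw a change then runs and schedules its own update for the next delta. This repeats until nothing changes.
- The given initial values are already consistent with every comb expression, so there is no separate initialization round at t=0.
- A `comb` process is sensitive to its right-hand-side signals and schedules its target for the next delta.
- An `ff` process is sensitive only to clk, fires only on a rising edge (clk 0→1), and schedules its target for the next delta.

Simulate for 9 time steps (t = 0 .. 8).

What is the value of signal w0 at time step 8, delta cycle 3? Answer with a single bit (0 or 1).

0

t=0 Δ0: w2=1 w1=1 w0=0 w4=1 clk=0 w5=1 w3=0
  Δ1: clk:0→1
  Δ2: w2:1→0
  Δ3: w1:1→0
  Δ4: w0:0→1
  (4Δ to stable)
t=1 Δ0: w2=0 w1=0 w0=1 w4=1 clk=1 w5=1 w3=0
  Δ1: clk:1→0
  (1Δ to stable)
t=2 Δ0: w2=0 w1=0 w0=1 w4=1 clk=0 w5=1 w3=0
  Δ1: clk:0→1
  Δ2: w2:0→1
  Δ3: w1:0→1
  Δ4: w0:1→0
  (4Δ to stable)
t=3 Δ0: w2=1 w1=1 w0=0 w4=1 clk=1 w5=1 w3=0
  Δ1: clk:1→0
  (1Δ to stable)
t=4 Δ0: w2=1 w1=1 w0=0 w4=1 clk=0 w5=1 w3=0
  Δ1: clk:0→1
  Δ2: w2:1→0
  Δ3: w1:1→0
  Δ4: w0:0→1
  (4Δ to stable)
t=5 Δ0: w2=0 w1=0 w0=1 w4=1 clk=1 w5=1 w3=0
  Δ1: clk:1→0
  (1Δ to stable)
t=6 Δ0: w2=0 w1=0 w0=1 w4=1 clk=0 w5=1 w3=0
  Δ1: clk:0→1
  Δ2: w2:0→1
  Δ3: w1:0→1
  Δ4: w0:1→0
  (4Δ to stable)
t=7 Δ0: w2=1 w1=1 w0=0 w4=1 clk=1 w5=1 w3=0
  Δ1: clk:1→0
  (1Δ to stable)
t=8 Δ0: w2=1 w1=1 w0=0 w4=1 clk=0 w5=1 w3=0
  Δ1: clk:0→1
  Δ2: w2:1→0
  Δ3: w1:1→0
  Δ4: w0:0→1
  (4Δ to stable)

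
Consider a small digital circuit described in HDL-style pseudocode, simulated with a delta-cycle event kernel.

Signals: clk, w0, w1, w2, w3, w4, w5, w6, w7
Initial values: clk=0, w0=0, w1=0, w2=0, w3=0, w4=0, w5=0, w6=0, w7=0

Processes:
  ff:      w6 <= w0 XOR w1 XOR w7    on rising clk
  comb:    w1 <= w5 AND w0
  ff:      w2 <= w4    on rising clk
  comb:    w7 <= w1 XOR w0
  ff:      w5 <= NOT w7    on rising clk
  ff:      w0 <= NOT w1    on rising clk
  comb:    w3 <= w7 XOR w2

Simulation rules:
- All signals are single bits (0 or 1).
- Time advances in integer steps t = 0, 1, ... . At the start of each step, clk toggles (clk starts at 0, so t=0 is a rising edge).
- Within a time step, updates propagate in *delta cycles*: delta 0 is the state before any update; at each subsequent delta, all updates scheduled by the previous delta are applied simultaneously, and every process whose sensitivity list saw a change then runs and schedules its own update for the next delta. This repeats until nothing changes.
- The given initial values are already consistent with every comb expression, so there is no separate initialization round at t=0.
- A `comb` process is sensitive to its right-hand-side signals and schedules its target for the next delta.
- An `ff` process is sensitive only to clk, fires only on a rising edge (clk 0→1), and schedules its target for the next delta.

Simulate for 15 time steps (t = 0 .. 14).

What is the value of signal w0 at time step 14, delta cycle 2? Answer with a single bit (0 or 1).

t0.Δ0 w0=0 w1=0 w3=0 clk=0 w7=0 w4=0 w6=0 w5=0 w2=0
t0.Δ1 w0=0 w1=0 w3=0 clk=1 w7=0 w4=0 w6=0 w5=0 w2=0
t0.Δ2 w0=1 w1=0 w3=0 clk=1 w7=0 w4=0 w6=0 w5=1 w2=0
t0.Δ3 w0=1 w1=1 w3=0 clk=1 w7=1 w4=0 w6=0 w5=1 w2=0
t0.Δ4 w0=1 w1=1 w3=1 clk=1 w7=0 w4=0 w6=0 w5=1 w2=0
t0.Δ5 w0=1 w1=1 w3=0 clk=1 w7=0 w4=0 w6=0 w5=1 w2=0
t1.Δ0 w0=1 w1=1 w3=0 clk=1 w7=0 w4=0 w6=0 w5=1 w2=0
t1.Δ1 w0=1 w1=1 w3=0 clk=0 w7=0 w4=0 w6=0 w5=1 w2=0
t2.Δ0 w0=1 w1=1 w3=0 clk=0 w7=0 w4=0 w6=0 w5=1 w2=0
t2.Δ1 w0=1 w1=1 w3=0 clk=1 w7=0 w4=0 w6=0 w5=1 w2=0
t2.Δ2 w0=0 w1=1 w3=0 clk=1 w7=0 w4=0 w6=0 w5=1 w2=0
t2.Δ3 w0=0 w1=0 w3=0 clk=1 w7=1 w4=0 w6=0 w5=1 w2=0
t2.Δ4 w0=0 w1=0 w3=1 clk=1 w7=0 w4=0 w6=0 w5=1 w2=0
t2.Δ5 w0=0 w1=0 w3=0 clk=1 w7=0 w4=0 w6=0 w5=1 w2=0
t3.Δ0 w0=0 w1=0 w3=0 clk=1 w7=0 w4=0 w6=0 w5=1 w2=0
t3.Δ1 w0=0 w1=0 w3=0 clk=0 w7=0 w4=0 w6=0 w5=1 w2=0
t4.Δ0 w0=0 w1=0 w3=0 clk=0 w7=0 w4=0 w6=0 w5=1 w2=0
t4.Δ1 w0=0 w1=0 w3=0 clk=1 w7=0 w4=0 w6=0 w5=1 w2=0
t4.Δ2 w0=1 w1=0 w3=0 clk=1 w7=0 w4=0 w6=0 w5=1 w2=0
t4.Δ3 w0=1 w1=1 w3=0 clk=1 w7=1 w4=0 w6=0 w5=1 w2=0
t4.Δ4 w0=1 w1=1 w3=1 clk=1 w7=0 w4=0 w6=0 w5=1 w2=0
t4.Δ5 w0=1 w1=1 w3=0 clk=1 w7=0 w4=0 w6=0 w5=1 w2=0
t5.Δ0 w0=1 w1=1 w3=0 clk=1 w7=0 w4=0 w6=0 w5=1 w2=0
t5.Δ1 w0=1 w1=1 w3=0 clk=0 w7=0 w4=0 w6=0 w5=1 w2=0
t6.Δ0 w0=1 w1=1 w3=0 clk=0 w7=0 w4=0 w6=0 w5=1 w2=0
t6.Δ1 w0=1 w1=1 w3=0 clk=1 w7=0 w4=0 w6=0 w5=1 w2=0
t6.Δ2 w0=0 w1=1 w3=0 clk=1 w7=0 w4=0 w6=0 w5=1 w2=0
t6.Δ3 w0=0 w1=0 w3=0 clk=1 w7=1 w4=0 w6=0 w5=1 w2=0
t6.Δ4 w0=0 w1=0 w3=1 clk=1 w7=0 w4=0 w6=0 w5=1 w2=0
t6.Δ5 w0=0 w1=0 w3=0 clk=1 w7=0 w4=0 w6=0 w5=1 w2=0
t7.Δ0 w0=0 w1=0 w3=0 clk=1 w7=0 w4=0 w6=0 w5=1 w2=0
t7.Δ1 w0=0 w1=0 w3=0 clk=0 w7=0 w4=0 w6=0 w5=1 w2=0
t8.Δ0 w0=0 w1=0 w3=0 clk=0 w7=0 w4=0 w6=0 w5=1 w2=0
t8.Δ1 w0=0 w1=0 w3=0 clk=1 w7=0 w4=0 w6=0 w5=1 w2=0
t8.Δ2 w0=1 w1=0 w3=0 clk=1 w7=0 w4=0 w6=0 w5=1 w2=0
t8.Δ3 w0=1 w1=1 w3=0 clk=1 w7=1 w4=0 w6=0 w5=1 w2=0
t8.Δ4 w0=1 w1=1 w3=1 clk=1 w7=0 w4=0 w6=0 w5=1 w2=0
t8.Δ5 w0=1 w1=1 w3=0 clk=1 w7=0 w4=0 w6=0 w5=1 w2=0
t9.Δ0 w0=1 w1=1 w3=0 clk=1 w7=0 w4=0 w6=0 w5=1 w2=0
t9.Δ1 w0=1 w1=1 w3=0 clk=0 w7=0 w4=0 w6=0 w5=1 w2=0
t10.Δ0 w0=1 w1=1 w3=0 clk=0 w7=0 w4=0 w6=0 w5=1 w2=0
t10.Δ1 w0=1 w1=1 w3=0 clk=1 w7=0 w4=0 w6=0 w5=1 w2=0
t10.Δ2 w0=0 w1=1 w3=0 clk=1 w7=0 w4=0 w6=0 w5=1 w2=0
t10.Δ3 w0=0 w1=0 w3=0 clk=1 w7=1 w4=0 w6=0 w5=1 w2=0
t10.Δ4 w0=0 w1=0 w3=1 clk=1 w7=0 w4=0 w6=0 w5=1 w2=0
t10.Δ5 w0=0 w1=0 w3=0 clk=1 w7=0 w4=0 w6=0 w5=1 w2=0
t11.Δ0 w0=0 w1=0 w3=0 clk=1 w7=0 w4=0 w6=0 w5=1 w2=0
t11.Δ1 w0=0 w1=0 w3=0 clk=0 w7=0 w4=0 w6=0 w5=1 w2=0
t12.Δ0 w0=0 w1=0 w3=0 clk=0 w7=0 w4=0 w6=0 w5=1 w2=0
t12.Δ1 w0=0 w1=0 w3=0 clk=1 w7=0 w4=0 w6=0 w5=1 w2=0
t12.Δ2 w0=1 w1=0 w3=0 clk=1 w7=0 w4=0 w6=0 w5=1 w2=0
t12.Δ3 w0=1 w1=1 w3=0 clk=1 w7=1 w4=0 w6=0 w5=1 w2=0
t12.Δ4 w0=1 w1=1 w3=1 clk=1 w7=0 w4=0 w6=0 w5=1 w2=0
t12.Δ5 w0=1 w1=1 w3=0 clk=1 w7=0 w4=0 w6=0 w5=1 w2=0
t13.Δ0 w0=1 w1=1 w3=0 clk=1 w7=0 w4=0 w6=0 w5=1 w2=0
t13.Δ1 w0=1 w1=1 w3=0 clk=0 w7=0 w4=0 w6=0 w5=1 w2=0
t14.Δ0 w0=1 w1=1 w3=0 clk=0 w7=0 w4=0 w6=0 w5=1 w2=0
t14.Δ1 w0=1 w1=1 w3=0 clk=1 w7=0 w4=0 w6=0 w5=1 w2=0
t14.Δ2 w0=0 w1=1 w3=0 clk=1 w7=0 w4=0 w6=0 w5=1 w2=0
t14.Δ3 w0=0 w1=0 w3=0 clk=1 w7=1 w4=0 w6=0 w5=1 w2=0
t14.Δ4 w0=0 w1=0 w3=1 clk=1 w7=0 w4=0 w6=0 w5=1 w2=0
t14.Δ5 w0=0 w1=0 w3=0 clk=1 w7=0 w4=0 w6=0 w5=1 w2=0

0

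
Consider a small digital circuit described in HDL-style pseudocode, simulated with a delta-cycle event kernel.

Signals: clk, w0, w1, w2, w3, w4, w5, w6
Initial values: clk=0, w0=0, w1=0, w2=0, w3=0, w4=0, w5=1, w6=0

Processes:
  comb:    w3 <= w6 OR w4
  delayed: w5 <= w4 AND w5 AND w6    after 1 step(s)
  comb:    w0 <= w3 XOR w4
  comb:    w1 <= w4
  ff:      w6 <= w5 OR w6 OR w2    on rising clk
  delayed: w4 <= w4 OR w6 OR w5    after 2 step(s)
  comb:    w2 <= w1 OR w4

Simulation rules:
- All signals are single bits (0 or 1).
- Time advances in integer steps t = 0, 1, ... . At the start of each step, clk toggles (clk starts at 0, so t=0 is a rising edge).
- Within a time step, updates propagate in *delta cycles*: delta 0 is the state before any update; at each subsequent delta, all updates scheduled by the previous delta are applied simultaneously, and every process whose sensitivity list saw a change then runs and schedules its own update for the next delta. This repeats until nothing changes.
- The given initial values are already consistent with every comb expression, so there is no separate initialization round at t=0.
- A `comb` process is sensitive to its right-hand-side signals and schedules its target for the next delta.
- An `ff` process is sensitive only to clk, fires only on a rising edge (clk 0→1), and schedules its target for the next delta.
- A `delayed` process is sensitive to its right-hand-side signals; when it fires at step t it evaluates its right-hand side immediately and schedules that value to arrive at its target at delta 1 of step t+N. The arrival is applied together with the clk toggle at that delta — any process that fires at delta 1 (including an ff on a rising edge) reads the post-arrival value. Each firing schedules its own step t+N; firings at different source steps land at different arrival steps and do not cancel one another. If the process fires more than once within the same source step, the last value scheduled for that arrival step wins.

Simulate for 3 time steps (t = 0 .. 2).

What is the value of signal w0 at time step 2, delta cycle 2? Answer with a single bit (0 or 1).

[bits: w4,w3,w5,w6,w2,w0,clk,w1]
t=0: Δ0=00100000 Δ1=00100010 Δ2=00110010 Δ3=01110010 Δ4=01110110 | 4Δ
t=1: Δ0=01110110 Δ1=01010100 | 1Δ
t=2: Δ0=01010100 Δ1=11010110 Δ2=11011011 | 2Δ

0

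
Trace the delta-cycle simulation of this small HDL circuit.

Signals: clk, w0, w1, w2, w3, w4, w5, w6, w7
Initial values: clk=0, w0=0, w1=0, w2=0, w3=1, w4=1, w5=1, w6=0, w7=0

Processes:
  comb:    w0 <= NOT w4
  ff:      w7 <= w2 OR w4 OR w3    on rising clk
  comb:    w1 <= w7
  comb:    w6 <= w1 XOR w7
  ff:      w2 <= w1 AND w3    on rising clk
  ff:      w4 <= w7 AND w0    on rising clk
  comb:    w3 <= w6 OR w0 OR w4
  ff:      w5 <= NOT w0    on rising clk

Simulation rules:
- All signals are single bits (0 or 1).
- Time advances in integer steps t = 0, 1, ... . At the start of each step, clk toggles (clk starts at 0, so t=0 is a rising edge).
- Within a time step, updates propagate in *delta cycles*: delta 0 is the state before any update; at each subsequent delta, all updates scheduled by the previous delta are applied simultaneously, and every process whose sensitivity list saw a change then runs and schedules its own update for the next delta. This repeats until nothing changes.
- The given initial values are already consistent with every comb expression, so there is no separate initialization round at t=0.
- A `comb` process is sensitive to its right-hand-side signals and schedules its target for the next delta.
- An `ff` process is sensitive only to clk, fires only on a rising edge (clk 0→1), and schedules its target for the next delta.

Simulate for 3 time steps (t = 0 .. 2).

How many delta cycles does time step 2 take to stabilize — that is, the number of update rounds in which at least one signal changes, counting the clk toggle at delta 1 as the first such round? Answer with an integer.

3

t0.Δ0 w6=0 w1=0 w3=1 w4=1 clk=0 w7=0 w5=1 w0=0 w2=0
t0.Δ1 w6=0 w1=0 w3=1 w4=1 clk=1 w7=0 w5=1 w0=0 w2=0
t0.Δ2 w6=0 w1=0 w3=1 w4=0 clk=1 w7=1 w5=1 w0=0 w2=0
t0.Δ3 w6=1 w1=1 w3=0 w4=0 clk=1 w7=1 w5=1 w0=1 w2=0
t0.Δ4 w6=0 w1=1 w3=1 w4=0 clk=1 w7=1 w5=1 w0=1 w2=0
t1.Δ0 w6=0 w1=1 w3=1 w4=0 clk=1 w7=1 w5=1 w0=1 w2=0
t1.Δ1 w6=0 w1=1 w3=1 w4=0 clk=0 w7=1 w5=1 w0=1 w2=0
t2.Δ0 w6=0 w1=1 w3=1 w4=0 clk=0 w7=1 w5=1 w0=1 w2=0
t2.Δ1 w6=0 w1=1 w3=1 w4=0 clk=1 w7=1 w5=1 w0=1 w2=0
t2.Δ2 w6=0 w1=1 w3=1 w4=1 clk=1 w7=1 w5=0 w0=1 w2=1
t2.Δ3 w6=0 w1=1 w3=1 w4=1 clk=1 w7=1 w5=0 w0=0 w2=1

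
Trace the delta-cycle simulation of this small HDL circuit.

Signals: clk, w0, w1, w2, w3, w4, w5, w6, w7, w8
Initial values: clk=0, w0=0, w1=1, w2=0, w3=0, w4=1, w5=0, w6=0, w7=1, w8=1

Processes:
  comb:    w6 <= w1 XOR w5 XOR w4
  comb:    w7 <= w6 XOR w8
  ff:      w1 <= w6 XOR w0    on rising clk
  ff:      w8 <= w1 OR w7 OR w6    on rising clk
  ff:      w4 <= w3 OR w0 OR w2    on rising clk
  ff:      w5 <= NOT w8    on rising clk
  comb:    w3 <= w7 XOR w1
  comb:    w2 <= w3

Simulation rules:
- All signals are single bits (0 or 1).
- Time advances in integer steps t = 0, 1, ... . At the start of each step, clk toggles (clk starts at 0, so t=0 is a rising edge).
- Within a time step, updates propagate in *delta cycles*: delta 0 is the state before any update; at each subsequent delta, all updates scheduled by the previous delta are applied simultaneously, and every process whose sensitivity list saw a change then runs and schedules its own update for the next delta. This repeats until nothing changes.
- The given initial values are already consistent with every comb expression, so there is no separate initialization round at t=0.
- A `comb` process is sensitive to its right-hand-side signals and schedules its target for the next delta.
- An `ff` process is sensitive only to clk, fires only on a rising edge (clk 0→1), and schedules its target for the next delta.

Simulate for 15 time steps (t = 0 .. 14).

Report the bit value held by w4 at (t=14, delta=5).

1

t=0 Δ0: w6=0 w2=0 w1=1 w0=0 w3=0 w4=1 clk=0 w7=1 w8=1 w5=0
  Δ1: clk:0→1
  Δ2: w1:1→0, w4:1→0
  Δ3: w3:0→1
  Δ4: w2:0→1
  (4Δ to stable)
t=1 Δ0: w6=0 w2=1 w1=0 w0=0 w3=1 w4=0 clk=1 w7=1 w8=1 w5=0
  Δ1: clk:1→0
  (1Δ to stable)
t=2 Δ0: w6=0 w2=1 w1=0 w0=0 w3=1 w4=0 clk=0 w7=1 w8=1 w5=0
  Δ1: clk:0→1
  Δ2: w4:0→1
  Δ3: w6:0→1
  Δ4: w7:1→0
  Δ5: w3:1→0
  Δ6: w2:1→0
  (6Δ to stable)
t=3 Δ0: w6=1 w2=0 w1=0 w0=0 w3=0 w4=1 clk=1 w7=0 w8=1 w5=0
  Δ1: clk:1→0
  (1Δ to stable)
t=4 Δ0: w6=1 w2=0 w1=0 w0=0 w3=0 w4=1 clk=0 w7=0 w8=1 w5=0
  Δ1: clk:0→1
  Δ2: w1:0→1, w4:1→0
  Δ3: w3:0→1
  Δ4: w2:0→1
  (4Δ to stable)
t=5 Δ0: w6=1 w2=1 w1=1 w0=0 w3=1 w4=0 clk=1 w7=0 w8=1 w5=0
  Δ1: clk:1→0
  (1Δ to stable)
t=6 Δ0: w6=1 w2=1 w1=1 w0=0 w3=1 w4=0 clk=0 w7=0 w8=1 w5=0
  Δ1: clk:0→1
  Δ2: w4:0→1
  Δ3: w6:1→0
  Δ4: w7:0→1
  Δ5: w3:1→0
  Δ6: w2:1→0
  (6Δ to stable)
t=7 Δ0: w6=0 w2=0 w1=1 w0=0 w3=0 w4=1 clk=1 w7=1 w8=1 w5=0
  Δ1: clk:1→0
  (1Δ to stable)
t=8 Δ0: w6=0 w2=0 w1=1 w0=0 w3=0 w4=1 clk=0 w7=1 w8=1 w5=0
  Δ1: clk:0→1
  Δ2: w1:1→0, w4:1→0
  Δ3: w3:0→1
  Δ4: w2:0→1
  (4Δ to stable)
t=9 Δ0: w6=0 w2=1 w1=0 w0=0 w3=1 w4=0 clk=1 w7=1 w8=1 w5=0
  Δ1: clk:1→0
  (1Δ to stable)
t=10 Δ0: w6=0 w2=1 w1=0 w0=0 w3=1 w4=0 clk=0 w7=1 w8=1 w5=0
  Δ1: clk:0→1
  Δ2: w4:0→1
  Δ3: w6:0→1
  Δ4: w7:1→0
  Δ5: w3:1→0
  Δ6: w2:1→0
  (6Δ to stable)
t=11 Δ0: w6=1 w2=0 w1=0 w0=0 w3=0 w4=1 clk=1 w7=0 w8=1 w5=0
  Δ1: clk:1→0
  (1Δ to stable)
t=12 Δ0: w6=1 w2=0 w1=0 w0=0 w3=0 w4=1 clk=0 w7=0 w8=1 w5=0
  Δ1: clk:0→1
  Δ2: w1:0→1, w4:1→0
  Δ3: w3:0→1
  Δ4: w2:0→1
  (4Δ to stable)
t=13 Δ0: w6=1 w2=1 w1=1 w0=0 w3=1 w4=0 clk=1 w7=0 w8=1 w5=0
  Δ1: clk:1→0
  (1Δ to stable)
t=14 Δ0: w6=1 w2=1 w1=1 w0=0 w3=1 w4=0 clk=0 w7=0 w8=1 w5=0
  Δ1: clk:0→1
  Δ2: w4:0→1
  Δ3: w6:1→0
  Δ4: w7:0→1
  Δ5: w3:1→0
  Δ6: w2:1→0
  (6Δ to stable)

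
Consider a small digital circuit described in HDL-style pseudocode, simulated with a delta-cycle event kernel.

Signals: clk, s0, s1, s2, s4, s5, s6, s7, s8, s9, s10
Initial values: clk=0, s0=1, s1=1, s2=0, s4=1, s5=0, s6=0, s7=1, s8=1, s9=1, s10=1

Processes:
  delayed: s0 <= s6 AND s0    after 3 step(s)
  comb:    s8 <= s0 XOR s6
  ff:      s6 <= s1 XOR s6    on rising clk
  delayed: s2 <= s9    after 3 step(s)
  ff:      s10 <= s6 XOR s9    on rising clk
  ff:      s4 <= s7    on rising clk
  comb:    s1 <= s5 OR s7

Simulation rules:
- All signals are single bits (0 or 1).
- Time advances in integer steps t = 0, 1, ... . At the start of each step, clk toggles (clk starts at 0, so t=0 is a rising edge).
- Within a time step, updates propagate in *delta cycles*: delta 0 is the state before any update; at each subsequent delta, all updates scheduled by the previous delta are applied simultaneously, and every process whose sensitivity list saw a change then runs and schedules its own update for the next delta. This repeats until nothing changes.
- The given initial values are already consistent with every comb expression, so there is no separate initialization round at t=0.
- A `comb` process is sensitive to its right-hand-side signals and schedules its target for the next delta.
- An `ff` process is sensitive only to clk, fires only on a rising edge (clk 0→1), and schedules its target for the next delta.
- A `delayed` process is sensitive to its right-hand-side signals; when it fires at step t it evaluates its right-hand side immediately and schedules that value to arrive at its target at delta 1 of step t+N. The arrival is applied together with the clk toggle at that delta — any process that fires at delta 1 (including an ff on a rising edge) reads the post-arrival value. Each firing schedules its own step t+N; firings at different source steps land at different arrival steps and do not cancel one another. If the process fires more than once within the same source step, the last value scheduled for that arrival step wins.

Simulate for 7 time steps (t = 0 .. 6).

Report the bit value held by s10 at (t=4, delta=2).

1

t0.Δ0 s9=1 s8=1 s10=1 s4=1 s7=1 s6=0 s1=1 s5=0 clk=0 s0=1 s2=0
t0.Δ1 s9=1 s8=1 s10=1 s4=1 s7=1 s6=0 s1=1 s5=0 clk=1 s0=1 s2=0
t0.Δ2 s9=1 s8=1 s10=1 s4=1 s7=1 s6=1 s1=1 s5=0 clk=1 s0=1 s2=0
t0.Δ3 s9=1 s8=0 s10=1 s4=1 s7=1 s6=1 s1=1 s5=0 clk=1 s0=1 s2=0
t1.Δ0 s9=1 s8=0 s10=1 s4=1 s7=1 s6=1 s1=1 s5=0 clk=1 s0=1 s2=0
t1.Δ1 s9=1 s8=0 s10=1 s4=1 s7=1 s6=1 s1=1 s5=0 clk=0 s0=1 s2=0
t2.Δ0 s9=1 s8=0 s10=1 s4=1 s7=1 s6=1 s1=1 s5=0 clk=0 s0=1 s2=0
t2.Δ1 s9=1 s8=0 s10=1 s4=1 s7=1 s6=1 s1=1 s5=0 clk=1 s0=1 s2=0
t2.Δ2 s9=1 s8=0 s10=0 s4=1 s7=1 s6=0 s1=1 s5=0 clk=1 s0=1 s2=0
t2.Δ3 s9=1 s8=1 s10=0 s4=1 s7=1 s6=0 s1=1 s5=0 clk=1 s0=1 s2=0
t3.Δ0 s9=1 s8=1 s10=0 s4=1 s7=1 s6=0 s1=1 s5=0 clk=1 s0=1 s2=0
t3.Δ1 s9=1 s8=1 s10=0 s4=1 s7=1 s6=0 s1=1 s5=0 clk=0 s0=1 s2=0
t4.Δ0 s9=1 s8=1 s10=0 s4=1 s7=1 s6=0 s1=1 s5=0 clk=0 s0=1 s2=0
t4.Δ1 s9=1 s8=1 s10=0 s4=1 s7=1 s6=0 s1=1 s5=0 clk=1 s0=1 s2=0
t4.Δ2 s9=1 s8=1 s10=1 s4=1 s7=1 s6=1 s1=1 s5=0 clk=1 s0=1 s2=0
t4.Δ3 s9=1 s8=0 s10=1 s4=1 s7=1 s6=1 s1=1 s5=0 clk=1 s0=1 s2=0
t5.Δ0 s9=1 s8=0 s10=1 s4=1 s7=1 s6=1 s1=1 s5=0 clk=1 s0=1 s2=0
t5.Δ1 s9=1 s8=0 s10=1 s4=1 s7=1 s6=1 s1=1 s5=0 clk=0 s0=0 s2=0
t5.Δ2 s9=1 s8=1 s10=1 s4=1 s7=1 s6=1 s1=1 s5=0 clk=0 s0=0 s2=0
t6.Δ0 s9=1 s8=1 s10=1 s4=1 s7=1 s6=1 s1=1 s5=0 clk=0 s0=0 s2=0
t6.Δ1 s9=1 s8=1 s10=1 s4=1 s7=1 s6=1 s1=1 s5=0 clk=1 s0=0 s2=0
t6.Δ2 s9=1 s8=1 s10=0 s4=1 s7=1 s6=0 s1=1 s5=0 clk=1 s0=0 s2=0
t6.Δ3 s9=1 s8=0 s10=0 s4=1 s7=1 s6=0 s1=1 s5=0 clk=1 s0=0 s2=0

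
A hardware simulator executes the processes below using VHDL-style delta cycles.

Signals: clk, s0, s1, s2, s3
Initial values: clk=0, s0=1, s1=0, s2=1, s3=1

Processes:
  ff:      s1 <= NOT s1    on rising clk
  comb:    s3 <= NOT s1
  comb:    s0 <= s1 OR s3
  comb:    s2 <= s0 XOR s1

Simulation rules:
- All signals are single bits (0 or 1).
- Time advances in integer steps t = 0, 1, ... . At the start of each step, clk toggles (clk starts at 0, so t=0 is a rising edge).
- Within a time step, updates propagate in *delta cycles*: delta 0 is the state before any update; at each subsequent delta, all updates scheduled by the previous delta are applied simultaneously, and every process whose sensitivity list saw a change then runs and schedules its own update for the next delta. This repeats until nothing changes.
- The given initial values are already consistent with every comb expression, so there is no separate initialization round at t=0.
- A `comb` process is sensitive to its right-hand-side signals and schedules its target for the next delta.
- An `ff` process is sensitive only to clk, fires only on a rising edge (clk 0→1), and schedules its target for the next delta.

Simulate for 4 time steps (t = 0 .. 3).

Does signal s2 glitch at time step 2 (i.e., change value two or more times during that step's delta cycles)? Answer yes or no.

t0.Δ0 clk=0 s0=1 s2=1 s3=1 s1=0
t0.Δ1 clk=1 s0=1 s2=1 s3=1 s1=0
t0.Δ2 clk=1 s0=1 s2=1 s3=1 s1=1
t0.Δ3 clk=1 s0=1 s2=0 s3=0 s1=1
t1.Δ0 clk=1 s0=1 s2=0 s3=0 s1=1
t1.Δ1 clk=0 s0=1 s2=0 s3=0 s1=1
t2.Δ0 clk=0 s0=1 s2=0 s3=0 s1=1
t2.Δ1 clk=1 s0=1 s2=0 s3=0 s1=1
t2.Δ2 clk=1 s0=1 s2=0 s3=0 s1=0
t2.Δ3 clk=1 s0=0 s2=1 s3=1 s1=0
t2.Δ4 clk=1 s0=1 s2=0 s3=1 s1=0
t2.Δ5 clk=1 s0=1 s2=1 s3=1 s1=0
t3.Δ0 clk=1 s0=1 s2=1 s3=1 s1=0
t3.Δ1 clk=0 s0=1 s2=1 s3=1 s1=0

yes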